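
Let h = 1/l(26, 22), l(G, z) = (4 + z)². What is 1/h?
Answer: 676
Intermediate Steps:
h = 1/676 (h = 1/((4 + 22)²) = 1/(26²) = 1/676 ≈ 0.0014793)
1/h = 1/(1/676) = 676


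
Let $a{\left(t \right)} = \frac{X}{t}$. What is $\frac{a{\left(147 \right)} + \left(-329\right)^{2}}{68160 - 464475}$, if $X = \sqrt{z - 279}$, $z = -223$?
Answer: $- \frac{108241}{396315} - \frac{i \sqrt{502}}{58258305} \approx -0.27312 - 3.8459 \cdot 10^{-7} i$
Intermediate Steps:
$X = i \sqrt{502}$ ($X = \sqrt{-223 - 279} = \sqrt{-502} = i \sqrt{502} \approx 22.405 i$)
$a{\left(t \right)} = \frac{i \sqrt{502}}{t}$
$\frac{a{\left(147 \right)} + \left(-329\right)^{2}}{68160 - 464475} = \frac{\frac{i \sqrt{502}}{147} + \left(-329\right)^{2}}{68160 - 464475} = \frac{i \sqrt{502} \cdot \frac{1}{147} + 108241}{-396315} = \left(\frac{i \sqrt{502}}{147} + 108241\right) \left(- \frac{1}{396315}\right) = \left(108241 + \frac{i \sqrt{502}}{147}\right) \left(- \frac{1}{396315}\right) = - \frac{108241}{396315} - \frac{i \sqrt{502}}{58258305}$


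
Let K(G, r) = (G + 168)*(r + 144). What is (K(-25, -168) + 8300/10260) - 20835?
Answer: -12448556/513 ≈ -24266.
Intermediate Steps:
K(G, r) = (144 + r)*(168 + G) (K(G, r) = (168 + G)*(144 + r) = (144 + r)*(168 + G))
(K(-25, -168) + 8300/10260) - 20835 = ((24192 + 144*(-25) + 168*(-168) - 25*(-168)) + 8300/10260) - 20835 = ((24192 - 3600 - 28224 + 4200) + 8300*(1/10260)) - 20835 = (-3432 + 415/513) - 20835 = -1760201/513 - 20835 = -12448556/513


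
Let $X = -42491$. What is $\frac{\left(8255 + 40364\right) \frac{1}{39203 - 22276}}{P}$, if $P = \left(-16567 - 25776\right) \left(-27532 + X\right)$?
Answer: $\frac{48619}{50188282289103} \approx 9.6873 \cdot 10^{-10}$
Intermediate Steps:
$P = 2964983889$ ($P = \left(-16567 - 25776\right) \left(-27532 - 42491\right) = \left(-42343\right) \left(-70023\right) = 2964983889$)
$\frac{\left(8255 + 40364\right) \frac{1}{39203 - 22276}}{P} = \frac{\left(8255 + 40364\right) \frac{1}{39203 - 22276}}{2964983889} = \frac{48619}{16927} \cdot \frac{1}{2964983889} = \frac{48619}{50188282289103}$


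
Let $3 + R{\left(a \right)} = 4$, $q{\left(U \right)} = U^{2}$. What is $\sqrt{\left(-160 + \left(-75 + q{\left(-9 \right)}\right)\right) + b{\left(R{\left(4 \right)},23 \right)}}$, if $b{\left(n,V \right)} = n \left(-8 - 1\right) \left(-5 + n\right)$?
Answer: $i \sqrt{118} \approx 10.863 i$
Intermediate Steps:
$R{\left(a \right)} = 1$ ($R{\left(a \right)} = -3 + 4 = 1$)
$b{\left(n,V \right)} = n \left(45 - 9 n\right)$ ($b{\left(n,V \right)} = n \left(- 9 \left(-5 + n\right)\right) = n \left(45 - 9 n\right)$)
$\sqrt{\left(-160 + \left(-75 + q{\left(-9 \right)}\right)\right) + b{\left(R{\left(4 \right)},23 \right)}} = \sqrt{\left(-160 - \left(75 - \left(-9\right)^{2}\right)\right) + 9 \cdot 1 \left(5 - 1\right)} = \sqrt{\left(-160 + \left(-75 + 81\right)\right) + 9 \cdot 1 \left(5 - 1\right)} = \sqrt{\left(-160 + 6\right) + 9 \cdot 1 \cdot 4} = \sqrt{-154 + 36} = \sqrt{-118} = i \sqrt{118}$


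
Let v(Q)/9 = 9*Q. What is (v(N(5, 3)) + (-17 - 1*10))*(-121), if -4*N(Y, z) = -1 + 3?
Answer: 16335/2 ≈ 8167.5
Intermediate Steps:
N(Y, z) = -½ (N(Y, z) = -(-1 + 3)/4 = -¼*2 = -½)
v(Q) = 81*Q (v(Q) = 9*(9*Q) = 81*Q)
(v(N(5, 3)) + (-17 - 1*10))*(-121) = (81*(-½) + (-17 - 1*10))*(-121) = (-81/2 + (-17 - 10))*(-121) = (-81/2 - 27)*(-121) = -135/2*(-121) = 16335/2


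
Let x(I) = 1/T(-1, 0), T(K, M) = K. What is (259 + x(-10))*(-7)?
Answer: -1806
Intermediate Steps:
x(I) = -1 (x(I) = 1/(-1) = -1)
(259 + x(-10))*(-7) = (259 - 1)*(-7) = 258*(-7) = -1806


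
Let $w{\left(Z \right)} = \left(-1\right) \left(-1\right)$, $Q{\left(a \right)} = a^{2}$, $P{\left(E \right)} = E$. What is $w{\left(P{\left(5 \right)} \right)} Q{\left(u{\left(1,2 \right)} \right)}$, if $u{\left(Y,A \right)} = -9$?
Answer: $81$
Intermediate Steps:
$w{\left(Z \right)} = 1$
$w{\left(P{\left(5 \right)} \right)} Q{\left(u{\left(1,2 \right)} \right)} = 1 \left(-9\right)^{2} = 1 \cdot 81 = 81$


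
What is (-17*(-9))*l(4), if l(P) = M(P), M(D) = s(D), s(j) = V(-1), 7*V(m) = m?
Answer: -153/7 ≈ -21.857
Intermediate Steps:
V(m) = m/7
s(j) = -⅐ (s(j) = (⅐)*(-1) = -⅐)
M(D) = -⅐
l(P) = -⅐
(-17*(-9))*l(4) = -17*(-9)*(-⅐) = 153*(-⅐) = -153/7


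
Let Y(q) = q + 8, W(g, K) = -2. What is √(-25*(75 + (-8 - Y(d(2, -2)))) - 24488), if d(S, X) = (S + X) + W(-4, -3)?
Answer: I*√26013 ≈ 161.29*I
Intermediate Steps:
d(S, X) = -2 + S + X (d(S, X) = (S + X) - 2 = -2 + S + X)
Y(q) = 8 + q
√(-25*(75 + (-8 - Y(d(2, -2)))) - 24488) = √(-25*(75 + (-8 - (8 + (-2 + 2 - 2)))) - 24488) = √(-25*(75 + (-8 - (8 - 2))) - 24488) = √(-25*(75 + (-8 - 1*6)) - 24488) = √(-25*(75 + (-8 - 6)) - 24488) = √(-25*(75 - 14) - 24488) = √(-25*61 - 24488) = √(-1525 - 24488) = √(-26013) = I*√26013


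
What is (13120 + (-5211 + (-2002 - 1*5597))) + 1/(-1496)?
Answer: 463759/1496 ≈ 310.00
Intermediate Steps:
(13120 + (-5211 + (-2002 - 1*5597))) + 1/(-1496) = (13120 + (-5211 + (-2002 - 5597))) - 1/1496 = (13120 + (-5211 - 7599)) - 1/1496 = (13120 - 12810) - 1/1496 = 310 - 1/1496 = 463759/1496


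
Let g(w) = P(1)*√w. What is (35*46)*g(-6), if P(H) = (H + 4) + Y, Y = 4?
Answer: 14490*I*√6 ≈ 35493.0*I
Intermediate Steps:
P(H) = 8 + H (P(H) = (H + 4) + 4 = (4 + H) + 4 = 8 + H)
g(w) = 9*√w (g(w) = (8 + 1)*√w = 9*√w)
(35*46)*g(-6) = (35*46)*(9*√(-6)) = 1610*(9*(I*√6)) = 1610*(9*I*√6) = 14490*I*√6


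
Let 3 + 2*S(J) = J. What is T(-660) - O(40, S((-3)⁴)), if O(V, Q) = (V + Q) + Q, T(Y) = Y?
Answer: -778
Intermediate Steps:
S(J) = -3/2 + J/2
O(V, Q) = V + 2*Q (O(V, Q) = (Q + V) + Q = V + 2*Q)
T(-660) - O(40, S((-3)⁴)) = -660 - (40 + 2*(-3/2 + (½)*(-3)⁴)) = -660 - (40 + 2*(-3/2 + (½)*81)) = -660 - (40 + 2*(-3/2 + 81/2)) = -660 - (40 + 2*39) = -660 - (40 + 78) = -660 - 1*118 = -660 - 118 = -778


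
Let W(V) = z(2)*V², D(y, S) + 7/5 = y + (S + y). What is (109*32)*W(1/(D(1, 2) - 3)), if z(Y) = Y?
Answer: 43600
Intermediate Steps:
D(y, S) = -7/5 + S + 2*y (D(y, S) = -7/5 + (y + (S + y)) = -7/5 + (S + 2*y) = -7/5 + S + 2*y)
W(V) = 2*V²
(109*32)*W(1/(D(1, 2) - 3)) = (109*32)*(2*(1/((-7/5 + 2 + 2*1) - 3))²) = 3488*(2*(1/((-7/5 + 2 + 2) - 3))²) = 3488*(2*(1/(13/5 - 3))²) = 3488*(2*(1/(-⅖))²) = 3488*(2*(-5/2)²) = 3488*(2*(25/4)) = 3488*(25/2) = 43600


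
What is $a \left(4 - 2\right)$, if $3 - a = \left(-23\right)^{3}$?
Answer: $24340$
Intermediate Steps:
$a = 12170$ ($a = 3 - \left(-23\right)^{3} = 3 - -12167 = 3 + 12167 = 12170$)
$a \left(4 - 2\right) = 12170 \left(4 - 2\right) = 12170 \cdot 2 = 24340$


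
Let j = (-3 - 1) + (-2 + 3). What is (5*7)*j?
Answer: -105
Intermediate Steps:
j = -3 (j = -4 + 1 = -3)
(5*7)*j = (5*7)*(-3) = 35*(-3) = -105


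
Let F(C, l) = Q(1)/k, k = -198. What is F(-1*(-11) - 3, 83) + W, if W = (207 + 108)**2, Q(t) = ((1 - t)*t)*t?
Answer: 99225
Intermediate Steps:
Q(t) = t**2*(1 - t) (Q(t) = (t*(1 - t))*t = t**2*(1 - t))
F(C, l) = 0 (F(C, l) = (1**2*(1 - 1*1))/(-198) = (1*(1 - 1))*(-1/198) = (1*0)*(-1/198) = 0*(-1/198) = 0)
W = 99225 (W = 315**2 = 99225)
F(-1*(-11) - 3, 83) + W = 0 + 99225 = 99225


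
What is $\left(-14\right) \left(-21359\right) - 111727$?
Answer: $187299$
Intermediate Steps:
$\left(-14\right) \left(-21359\right) - 111727 = 299026 - 111727 = 187299$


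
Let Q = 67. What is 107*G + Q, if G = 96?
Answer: 10339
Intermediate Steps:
107*G + Q = 107*96 + 67 = 10272 + 67 = 10339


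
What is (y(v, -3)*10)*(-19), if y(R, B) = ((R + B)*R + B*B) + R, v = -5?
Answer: -8360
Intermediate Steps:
y(R, B) = R + B² + R*(B + R) (y(R, B) = ((B + R)*R + B²) + R = (R*(B + R) + B²) + R = (B² + R*(B + R)) + R = R + B² + R*(B + R))
(y(v, -3)*10)*(-19) = ((-5 + (-3)² + (-5)² - 3*(-5))*10)*(-19) = ((-5 + 9 + 25 + 15)*10)*(-19) = (44*10)*(-19) = 440*(-19) = -8360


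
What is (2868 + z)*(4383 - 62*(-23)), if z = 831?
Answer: 21487491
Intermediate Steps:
(2868 + z)*(4383 - 62*(-23)) = (2868 + 831)*(4383 - 62*(-23)) = 3699*(4383 + 1426) = 3699*5809 = 21487491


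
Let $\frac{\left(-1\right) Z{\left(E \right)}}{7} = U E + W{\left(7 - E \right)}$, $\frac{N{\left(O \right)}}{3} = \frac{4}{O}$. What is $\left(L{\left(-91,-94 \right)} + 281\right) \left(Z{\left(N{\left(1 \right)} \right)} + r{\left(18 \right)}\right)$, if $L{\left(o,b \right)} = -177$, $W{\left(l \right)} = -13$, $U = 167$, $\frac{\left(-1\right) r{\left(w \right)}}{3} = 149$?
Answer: $-1495936$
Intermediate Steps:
$r{\left(w \right)} = -447$ ($r{\left(w \right)} = \left(-3\right) 149 = -447$)
$N{\left(O \right)} = \frac{12}{O}$ ($N{\left(O \right)} = 3 \frac{4}{O} = \frac{12}{O}$)
$Z{\left(E \right)} = 91 - 1169 E$ ($Z{\left(E \right)} = - 7 \left(167 E - 13\right) = - 7 \left(-13 + 167 E\right) = 91 - 1169 E$)
$\left(L{\left(-91,-94 \right)} + 281\right) \left(Z{\left(N{\left(1 \right)} \right)} + r{\left(18 \right)}\right) = \left(-177 + 281\right) \left(\left(91 - 1169 \cdot \frac{12}{1}\right) - 447\right) = 104 \left(\left(91 - 1169 \cdot 12 \cdot 1\right) - 447\right) = 104 \left(\left(91 - 14028\right) - 447\right) = 104 \left(-13937 - 447\right) = 104 \left(-14384\right) = -1495936$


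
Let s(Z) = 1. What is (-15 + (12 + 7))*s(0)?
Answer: 4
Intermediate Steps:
(-15 + (12 + 7))*s(0) = (-15 + (12 + 7))*1 = (-15 + 19)*1 = 4*1 = 4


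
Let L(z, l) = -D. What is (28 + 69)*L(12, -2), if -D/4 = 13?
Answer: 5044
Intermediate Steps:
D = -52 (D = -4*13 = -52)
L(z, l) = 52 (L(z, l) = -1*(-52) = 52)
(28 + 69)*L(12, -2) = (28 + 69)*52 = 97*52 = 5044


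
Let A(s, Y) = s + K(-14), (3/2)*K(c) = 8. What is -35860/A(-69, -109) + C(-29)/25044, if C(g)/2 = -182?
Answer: 673540999/1195851 ≈ 563.23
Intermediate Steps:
K(c) = 16/3 (K(c) = (2/3)*8 = 16/3)
C(g) = -364 (C(g) = 2*(-182) = -364)
A(s, Y) = 16/3 + s (A(s, Y) = s + 16/3 = 16/3 + s)
-35860/A(-69, -109) + C(-29)/25044 = -35860/(16/3 - 69) - 364/25044 = -35860/(-191/3) - 364*1/25044 = -35860*(-3/191) - 91/6261 = 107580/191 - 91/6261 = 673540999/1195851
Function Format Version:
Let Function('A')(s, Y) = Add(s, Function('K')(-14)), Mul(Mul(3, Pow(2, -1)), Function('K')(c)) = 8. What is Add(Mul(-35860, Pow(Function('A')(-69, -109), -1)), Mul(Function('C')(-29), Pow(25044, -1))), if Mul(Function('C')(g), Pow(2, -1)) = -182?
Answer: Rational(673540999, 1195851) ≈ 563.23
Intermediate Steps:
Function('K')(c) = Rational(16, 3) (Function('K')(c) = Mul(Rational(2, 3), 8) = Rational(16, 3))
Function('C')(g) = -364 (Function('C')(g) = Mul(2, -182) = -364)
Function('A')(s, Y) = Add(Rational(16, 3), s) (Function('A')(s, Y) = Add(s, Rational(16, 3)) = Add(Rational(16, 3), s))
Add(Mul(-35860, Pow(Function('A')(-69, -109), -1)), Mul(Function('C')(-29), Pow(25044, -1))) = Add(Mul(-35860, Pow(Add(Rational(16, 3), -69), -1)), Mul(-364, Pow(25044, -1))) = Add(Mul(-35860, Pow(Rational(-191, 3), -1)), Mul(-364, Rational(1, 25044))) = Add(Mul(-35860, Rational(-3, 191)), Rational(-91, 6261)) = Add(Rational(107580, 191), Rational(-91, 6261)) = Rational(673540999, 1195851)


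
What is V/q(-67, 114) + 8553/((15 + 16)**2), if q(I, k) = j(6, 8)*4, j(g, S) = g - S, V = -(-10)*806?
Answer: -1919309/1922 ≈ -998.60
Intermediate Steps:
V = 8060 (V = -1*(-8060) = 8060)
q(I, k) = -8 (q(I, k) = (6 - 1*8)*4 = (6 - 8)*4 = -2*4 = -8)
V/q(-67, 114) + 8553/((15 + 16)**2) = 8060/(-8) + 8553/((15 + 16)**2) = 8060*(-1/8) + 8553/(31**2) = -2015/2 + 8553/961 = -1919309/1922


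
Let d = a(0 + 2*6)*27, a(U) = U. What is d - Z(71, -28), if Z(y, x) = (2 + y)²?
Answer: -5005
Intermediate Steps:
d = 324 (d = (0 + 2*6)*27 = (0 + 12)*27 = 12*27 = 324)
d - Z(71, -28) = 324 - (2 + 71)² = 324 - 1*73² = 324 - 1*5329 = 324 - 5329 = -5005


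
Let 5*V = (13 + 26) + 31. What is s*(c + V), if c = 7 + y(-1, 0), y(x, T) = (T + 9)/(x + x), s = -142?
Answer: -2343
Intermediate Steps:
V = 14 (V = ((13 + 26) + 31)/5 = (39 + 31)/5 = (1/5)*70 = 14)
y(x, T) = (9 + T)/(2*x) (y(x, T) = (9 + T)/((2*x)) = (9 + T)*(1/(2*x)) = (9 + T)/(2*x))
c = 5/2 (c = 7 + (1/2)*(9 + 0)/(-1) = 7 + (1/2)*(-1)*9 = 7 - 9/2 = 5/2 ≈ 2.5000)
s*(c + V) = -142*(5/2 + 14) = -142*33/2 = -2343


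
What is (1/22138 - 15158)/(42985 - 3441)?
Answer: -335567803/875425072 ≈ -0.38332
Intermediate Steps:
(1/22138 - 15158)/(42985 - 3441) = (1/22138 - 15158)/39544 = -335567803/22138*1/39544 = -335567803/875425072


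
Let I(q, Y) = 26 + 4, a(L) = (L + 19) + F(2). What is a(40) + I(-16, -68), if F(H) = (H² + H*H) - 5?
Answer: 92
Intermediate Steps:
F(H) = -5 + 2*H² (F(H) = (H² + H²) - 5 = 2*H² - 5 = -5 + 2*H²)
a(L) = 22 + L (a(L) = (L + 19) + (-5 + 2*2²) = (19 + L) + (-5 + 2*4) = (19 + L) + (-5 + 8) = (19 + L) + 3 = 22 + L)
I(q, Y) = 30
a(40) + I(-16, -68) = (22 + 40) + 30 = 62 + 30 = 92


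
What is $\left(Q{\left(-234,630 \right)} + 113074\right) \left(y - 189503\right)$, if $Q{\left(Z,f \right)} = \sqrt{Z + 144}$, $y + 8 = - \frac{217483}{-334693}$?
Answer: $- \frac{7172033659605360}{334693} - \frac{190283362920 i \sqrt{10}}{334693} \approx -2.1429 \cdot 10^{10} - 1.7979 \cdot 10^{6} i$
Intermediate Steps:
$y = - \frac{2460061}{334693}$ ($y = -8 - \frac{217483}{-334693} = -8 - - \frac{217483}{334693} = -8 + \frac{217483}{334693} = - \frac{2460061}{334693} \approx -7.3502$)
$Q{\left(Z,f \right)} = \sqrt{144 + Z}$
$\left(Q{\left(-234,630 \right)} + 113074\right) \left(y - 189503\right) = \left(\sqrt{144 - 234} + 113074\right) \left(- \frac{2460061}{334693} - 189503\right) = \left(\sqrt{-90} + 113074\right) \left(- \frac{63427787640}{334693}\right) = \left(3 i \sqrt{10} + 113074\right) \left(- \frac{63427787640}{334693}\right) = \left(113074 + 3 i \sqrt{10}\right) \left(- \frac{63427787640}{334693}\right) = - \frac{7172033659605360}{334693} - \frac{190283362920 i \sqrt{10}}{334693}$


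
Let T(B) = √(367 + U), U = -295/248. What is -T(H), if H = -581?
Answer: -√5624702/124 ≈ -19.126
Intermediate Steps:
U = -295/248 (U = -295*1/248 = -295/248 ≈ -1.1895)
T(B) = √5624702/124 (T(B) = √(367 - 295/248) = √(90721/248) = √5624702/124)
-T(H) = -√5624702/124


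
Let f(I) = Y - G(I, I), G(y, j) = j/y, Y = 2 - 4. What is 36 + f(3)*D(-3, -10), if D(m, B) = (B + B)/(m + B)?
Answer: 408/13 ≈ 31.385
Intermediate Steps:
Y = -2
D(m, B) = 2*B/(B + m) (D(m, B) = (2*B)/(B + m) = 2*B/(B + m))
f(I) = -3 (f(I) = -2 - I/I = -2 - 1*1 = -2 - 1 = -3)
36 + f(3)*D(-3, -10) = 36 - 6*(-10)/(-10 - 3) = 36 - 6*(-10)/(-13) = 36 - 6*(-10)*(-1)/13 = 36 - 3*20/13 = 36 - 60/13 = 408/13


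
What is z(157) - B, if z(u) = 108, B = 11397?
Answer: -11289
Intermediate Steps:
z(157) - B = 108 - 1*11397 = 108 - 11397 = -11289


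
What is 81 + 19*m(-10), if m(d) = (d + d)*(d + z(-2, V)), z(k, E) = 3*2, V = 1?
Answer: 1601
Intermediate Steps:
z(k, E) = 6
m(d) = 2*d*(6 + d) (m(d) = (d + d)*(d + 6) = (2*d)*(6 + d) = 2*d*(6 + d))
81 + 19*m(-10) = 81 + 19*(2*(-10)*(6 - 10)) = 81 + 19*(2*(-10)*(-4)) = 81 + 19*80 = 81 + 1520 = 1601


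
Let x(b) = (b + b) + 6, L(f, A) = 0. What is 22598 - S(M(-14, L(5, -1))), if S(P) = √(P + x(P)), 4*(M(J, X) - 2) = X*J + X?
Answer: 22598 - 2*√3 ≈ 22595.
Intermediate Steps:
x(b) = 6 + 2*b (x(b) = 2*b + 6 = 6 + 2*b)
M(J, X) = 2 + X/4 + J*X/4 (M(J, X) = 2 + (X*J + X)/4 = 2 + (J*X + X)/4 = 2 + (X + J*X)/4 = 2 + (X/4 + J*X/4) = 2 + X/4 + J*X/4)
S(P) = √(6 + 3*P) (S(P) = √(P + (6 + 2*P)) = √(6 + 3*P))
22598 - S(M(-14, L(5, -1))) = 22598 - √(6 + 3*(2 + (¼)*0 + (¼)*(-14)*0)) = 22598 - √(6 + 3*(2 + 0 + 0)) = 22598 - √(6 + 3*2) = 22598 - √(6 + 6) = 22598 - √12 = 22598 - 2*√3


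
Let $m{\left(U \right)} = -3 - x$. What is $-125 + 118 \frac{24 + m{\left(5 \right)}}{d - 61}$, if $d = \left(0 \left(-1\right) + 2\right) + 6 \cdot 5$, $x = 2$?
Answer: $- \frac{5867}{29} \approx -202.31$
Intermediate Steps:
$m{\left(U \right)} = -5$ ($m{\left(U \right)} = -3 - 2 = -5$)
$d = 32$ ($d = \left(0 + 2\right) + 30 = 2 + 30 = 32$)
$-125 + 118 \frac{24 + m{\left(5 \right)}}{d - 61} = -125 + 118 \frac{24 - 5}{32 - 61} = -125 + 118 \frac{19}{-29} = -125 + 118 \cdot 19 \left(- \frac{1}{29}\right) = -125 + 118 \left(- \frac{19}{29}\right) = -125 - \frac{2242}{29} = - \frac{5867}{29}$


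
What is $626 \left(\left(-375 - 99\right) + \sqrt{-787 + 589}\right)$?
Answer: $-296724 + 1878 i \sqrt{22} \approx -2.9672 \cdot 10^{5} + 8808.6 i$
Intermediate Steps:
$626 \left(\left(-375 - 99\right) + \sqrt{-787 + 589}\right) = 626 \left(-474 + \sqrt{-198}\right) = 626 \left(-474 + 3 i \sqrt{22}\right) = -296724 + 1878 i \sqrt{22}$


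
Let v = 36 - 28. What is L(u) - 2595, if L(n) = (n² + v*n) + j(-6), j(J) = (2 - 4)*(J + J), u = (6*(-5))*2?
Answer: 549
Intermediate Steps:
v = 8
u = -60 (u = -30*2 = -60)
j(J) = -4*J
L(n) = 24 + n² + 8*n (L(n) = (n² + 8*n) - 4*(-6) = (n² + 8*n) + 24 = 24 + n² + 8*n)
L(u) - 2595 = (24 + (-60)² + 8*(-60)) - 2595 = (24 + 3600 - 480) - 2595 = 3144 - 2595 = 549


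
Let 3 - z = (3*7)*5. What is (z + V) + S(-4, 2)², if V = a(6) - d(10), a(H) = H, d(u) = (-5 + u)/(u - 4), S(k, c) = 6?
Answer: -365/6 ≈ -60.833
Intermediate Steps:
d(u) = (-5 + u)/(-4 + u)
z = -102 (z = 3 - 3*7*5 = 3 - 21*5 = 3 - 1*105 = 3 - 105 = -102)
V = 31/6 (V = 6 - (-5 + 10)/(-4 + 10) = 6 - 5/6 = 6 - 1*⅚ = 6 - ⅚ = 31/6 ≈ 5.1667)
(z + V) + S(-4, 2)² = (-102 + 31/6) + 6² = -581/6 + 36 = -365/6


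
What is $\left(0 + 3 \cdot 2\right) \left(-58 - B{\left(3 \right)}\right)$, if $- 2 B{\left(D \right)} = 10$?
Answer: $-318$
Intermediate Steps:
$B{\left(D \right)} = -5$ ($B{\left(D \right)} = \left(- \frac{1}{2}\right) 10 = -5$)
$\left(0 + 3 \cdot 2\right) \left(-58 - B{\left(3 \right)}\right) = \left(0 + 3 \cdot 2\right) \left(-58 - -5\right) = \left(0 + 6\right) \left(-58 + 5\right) = 6 \left(-53\right) = -318$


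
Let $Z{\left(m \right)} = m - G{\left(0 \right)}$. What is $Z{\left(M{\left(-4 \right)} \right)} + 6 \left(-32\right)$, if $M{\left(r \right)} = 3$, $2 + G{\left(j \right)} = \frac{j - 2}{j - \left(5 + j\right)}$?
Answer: $- \frac{937}{5} \approx -187.4$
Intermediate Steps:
$G{\left(j \right)} = - \frac{8}{5} - \frac{j}{5}$ ($G{\left(j \right)} = -2 + \frac{j - 2}{j - \left(5 + j\right)} = -2 + \frac{-2 + j}{-5} = -2 + \left(-2 + j\right) \left(- \frac{1}{5}\right) = -2 - \left(- \frac{2}{5} + \frac{j}{5}\right) = - \frac{8}{5} - \frac{j}{5}$)
$Z{\left(m \right)} = \frac{8}{5} + m$ ($Z{\left(m \right)} = m - \left(- \frac{8}{5} - 0\right) = m - \left(- \frac{8}{5} + 0\right) = m - - \frac{8}{5} = m + \frac{8}{5} = \frac{8}{5} + m$)
$Z{\left(M{\left(-4 \right)} \right)} + 6 \left(-32\right) = \left(\frac{8}{5} + 3\right) + 6 \left(-32\right) = \frac{23}{5} - 192 = - \frac{937}{5}$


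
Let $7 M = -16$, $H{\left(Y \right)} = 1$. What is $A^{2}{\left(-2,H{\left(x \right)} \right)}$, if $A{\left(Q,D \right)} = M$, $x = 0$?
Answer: $\frac{256}{49} \approx 5.2245$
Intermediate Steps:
$M = - \frac{16}{7}$ ($M = \frac{1}{7} \left(-16\right) = - \frac{16}{7} \approx -2.2857$)
$A{\left(Q,D \right)} = - \frac{16}{7}$
$A^{2}{\left(-2,H{\left(x \right)} \right)} = \left(- \frac{16}{7}\right)^{2} = \frac{256}{49}$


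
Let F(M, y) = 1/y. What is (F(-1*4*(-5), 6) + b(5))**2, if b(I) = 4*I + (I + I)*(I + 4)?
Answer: 436921/36 ≈ 12137.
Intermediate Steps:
b(I) = 4*I + 2*I*(4 + I) (b(I) = 4*I + (2*I)*(4 + I) = 4*I + 2*I*(4 + I))
(F(-1*4*(-5), 6) + b(5))**2 = (1/6 + 2*5*(6 + 5))**2 = (1/6 + 2*5*11)**2 = (1/6 + 110)**2 = (661/6)**2 = 436921/36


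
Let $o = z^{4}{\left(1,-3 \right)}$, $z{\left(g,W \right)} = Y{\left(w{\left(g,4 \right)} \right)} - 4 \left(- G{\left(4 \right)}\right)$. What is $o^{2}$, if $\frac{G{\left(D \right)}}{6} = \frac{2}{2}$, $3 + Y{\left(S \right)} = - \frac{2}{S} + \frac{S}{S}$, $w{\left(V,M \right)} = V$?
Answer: $25600000000$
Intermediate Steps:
$Y{\left(S \right)} = -2 - \frac{2}{S}$ ($Y{\left(S \right)} = -3 - \left(\frac{2}{S} - \frac{S}{S}\right) = -3 + \left(- \frac{2}{S} + 1\right) = -3 + \left(1 - \frac{2}{S}\right) = -2 - \frac{2}{S}$)
$G{\left(D \right)} = 6$ ($G{\left(D \right)} = 6 \cdot \frac{2}{2} = 6 \cdot 2 \cdot \frac{1}{2} = 6 \cdot 1 = 6$)
$z{\left(g,W \right)} = 22 - \frac{2}{g}$ ($z{\left(g,W \right)} = \left(-2 - \frac{2}{g}\right) - 4 \left(\left(-1\right) 6\right) = \left(-2 - \frac{2}{g}\right) - -24 = \left(-2 - \frac{2}{g}\right) + 24 = 22 - \frac{2}{g}$)
$o = 160000$ ($o = \left(22 - \frac{2}{1}\right)^{4} = \left(22 - 2\right)^{4} = 20^{4} = 160000$)
$o^{2} = 160000^{2} = 25600000000$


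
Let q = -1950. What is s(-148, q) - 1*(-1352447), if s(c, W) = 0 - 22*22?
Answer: 1351963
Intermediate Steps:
s(c, W) = -484 (s(c, W) = 0 - 484 = -484)
s(-148, q) - 1*(-1352447) = -484 - 1*(-1352447) = -484 + 1352447 = 1351963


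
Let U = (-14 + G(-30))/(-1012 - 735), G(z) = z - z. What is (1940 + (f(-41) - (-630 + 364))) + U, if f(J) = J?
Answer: 3782269/1747 ≈ 2165.0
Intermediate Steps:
G(z) = 0
U = 14/1747 (U = (-14 + 0)/(-1012 - 735) = -14/(-1747) = -14*(-1/1747) = 14/1747 ≈ 0.0080137)
(1940 + (f(-41) - (-630 + 364))) + U = (1940 + (-41 - (-630 + 364))) + 14/1747 = (1940 + (-41 - 1*(-266))) + 14/1747 = (1940 + (-41 + 266)) + 14/1747 = (1940 + 225) + 14/1747 = 2165 + 14/1747 = 3782269/1747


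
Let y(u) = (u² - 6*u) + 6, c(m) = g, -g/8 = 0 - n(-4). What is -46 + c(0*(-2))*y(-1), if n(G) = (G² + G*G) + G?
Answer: 2866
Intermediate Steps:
n(G) = G + 2*G² (n(G) = (G² + G²) + G = 2*G² + G = G + 2*G²)
g = 224 (g = -8*(0 - (-4)*(1 + 2*(-4))) = -8*(0 - (-4)*(1 - 8)) = -8*(0 - (-4)*(-7)) = -8*(0 - 1*28) = -8*(0 - 28) = -8*(-28) = 224)
c(m) = 224
y(u) = 6 + u² - 6*u
-46 + c(0*(-2))*y(-1) = -46 + 224*(6 + (-1)² - 6*(-1)) = -46 + 224*(6 + 1 + 6) = -46 + 224*13 = -46 + 2912 = 2866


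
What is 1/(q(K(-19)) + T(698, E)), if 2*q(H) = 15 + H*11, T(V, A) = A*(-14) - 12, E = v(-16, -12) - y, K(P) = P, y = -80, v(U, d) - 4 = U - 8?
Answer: -1/949 ≈ -0.0010537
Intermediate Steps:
v(U, d) = -4 + U (v(U, d) = 4 + (U - 8) = 4 + (-8 + U) = -4 + U)
E = 60 (E = (-4 - 16) - 1*(-80) = -20 + 80 = 60)
T(V, A) = -12 - 14*A (T(V, A) = -14*A - 12 = -12 - 14*A)
q(H) = 15/2 + 11*H/2 (q(H) = (15 + H*11)/2 = (15 + 11*H)/2 = 15/2 + 11*H/2)
1/(q(K(-19)) + T(698, E)) = 1/((15/2 + (11/2)*(-19)) + (-12 - 14*60)) = 1/((15/2 - 209/2) + (-12 - 840)) = 1/(-97 - 852) = 1/(-949) = -1/949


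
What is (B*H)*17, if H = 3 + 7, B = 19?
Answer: 3230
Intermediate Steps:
H = 10
(B*H)*17 = (19*10)*17 = 190*17 = 3230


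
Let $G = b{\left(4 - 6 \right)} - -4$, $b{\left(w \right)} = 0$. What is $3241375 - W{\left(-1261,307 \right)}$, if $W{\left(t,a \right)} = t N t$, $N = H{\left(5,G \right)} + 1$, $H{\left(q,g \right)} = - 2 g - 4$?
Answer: $20732706$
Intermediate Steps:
$G = 4$ ($G = 0 - -4 = 0 + 4 = 4$)
$H{\left(q,g \right)} = -4 - 2 g$
$N = -11$ ($N = \left(-4 - 8\right) + 1 = -12 + 1 = -11$)
$W{\left(t,a \right)} = - 11 t^{2}$ ($W{\left(t,a \right)} = t \left(-11\right) t = - 11 t t = - 11 t^{2}$)
$3241375 - W{\left(-1261,307 \right)} = 3241375 - - 11 \left(-1261\right)^{2} = 3241375 - \left(-11\right) 1590121 = 3241375 - -17491331 = 3241375 + 17491331 = 20732706$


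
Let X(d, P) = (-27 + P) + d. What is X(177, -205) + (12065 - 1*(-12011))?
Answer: 24021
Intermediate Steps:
X(d, P) = -27 + P + d
X(177, -205) + (12065 - 1*(-12011)) = (-27 - 205 + 177) + (12065 - 1*(-12011)) = -55 + (12065 + 12011) = -55 + 24076 = 24021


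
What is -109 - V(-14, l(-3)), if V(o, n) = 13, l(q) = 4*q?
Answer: -122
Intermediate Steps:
-109 - V(-14, l(-3)) = -109 - 1*13 = -109 - 13 = -122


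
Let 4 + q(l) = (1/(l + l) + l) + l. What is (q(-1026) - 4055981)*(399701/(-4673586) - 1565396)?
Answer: 60921114688702684412225/9590198472 ≈ 6.3524e+12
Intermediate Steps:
q(l) = -4 + 1/(2*l) + 2*l (q(l) = -4 + ((1/(l + l) + l) + l) = -4 + ((1/(2*l) + l) + l) = -4 + ((l + 1/(2*l)) + l) = -4 + (1/(2*l) + 2*l) = -4 + 1/(2*l) + 2*l)
(q(-1026) - 4055981)*(399701/(-4673586) - 1565396) = ((-4 + (½)/(-1026) + 2*(-1026)) - 4055981)*(399701/(-4673586) - 1565396) = ((-4 + (½)*(-1/1026) - 2052) - 4055981)*(399701*(-1/4673586) - 1565396) = ((-4 - 1/2052 - 2052) - 4055981)*(-399701/4673586 - 1565396) = (-4218913/2052 - 4055981)*(-7316013229757/4673586) = -8327091925/2052*(-7316013229757/4673586) = 60921114688702684412225/9590198472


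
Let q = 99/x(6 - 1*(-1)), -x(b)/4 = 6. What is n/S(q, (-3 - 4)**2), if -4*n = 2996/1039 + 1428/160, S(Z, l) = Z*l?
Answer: 70109/4800180 ≈ 0.014605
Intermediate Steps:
x(b) = -24 (x(b) = -4*6 = -24)
q = -33/8 (q = 99/(-24) = 99*(-1/24) = -33/8 ≈ -4.1250)
n = -490763/166240 (n = -(2996/1039 + 1428/160)/4 = -(2996*(1/1039) + 1428*(1/160))/4 = -(2996/1039 + 357/40)/4 = -1/4*490763/41560 = -490763/166240 ≈ -2.9521)
n/S(q, (-3 - 4)**2) = -490763*(-8/(33*(-3 - 4)**2))/166240 = -490763/(166240*((-33/8*(-7)**2))) = -490763/(166240*((-33/8*49))) = -490763/(166240*(-1617/8)) = -490763/166240*(-8/1617) = 70109/4800180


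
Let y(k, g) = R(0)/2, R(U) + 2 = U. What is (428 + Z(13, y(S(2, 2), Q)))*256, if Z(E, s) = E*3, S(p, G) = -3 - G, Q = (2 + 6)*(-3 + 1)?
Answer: 119552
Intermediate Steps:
Q = -16 (Q = 8*(-2) = -16)
R(U) = -2 + U
y(k, g) = -1 (y(k, g) = (-2 + 0)/2 = -2*½ = -1)
Z(E, s) = 3*E
(428 + Z(13, y(S(2, 2), Q)))*256 = (428 + 3*13)*256 = (428 + 39)*256 = 467*256 = 119552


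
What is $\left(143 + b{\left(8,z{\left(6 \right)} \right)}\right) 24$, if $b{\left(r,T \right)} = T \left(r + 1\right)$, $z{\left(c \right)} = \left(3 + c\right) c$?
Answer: $15096$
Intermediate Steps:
$z{\left(c \right)} = c \left(3 + c\right)$
$b{\left(r,T \right)} = T \left(1 + r\right)$
$\left(143 + b{\left(8,z{\left(6 \right)} \right)}\right) 24 = \left(143 + 6 \left(3 + 6\right) \left(1 + 8\right)\right) 24 = \left(143 + 6 \cdot 9 \cdot 9\right) 24 = \left(143 + 54 \cdot 9\right) 24 = \left(143 + 486\right) 24 = 629 \cdot 24 = 15096$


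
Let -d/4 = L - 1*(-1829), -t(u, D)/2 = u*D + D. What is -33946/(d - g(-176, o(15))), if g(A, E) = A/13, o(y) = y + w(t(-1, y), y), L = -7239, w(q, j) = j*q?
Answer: -220649/140748 ≈ -1.5677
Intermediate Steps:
t(u, D) = -2*D - 2*D*u (t(u, D) = -2*(u*D + D) = -2*(D*u + D) = -2*(D + D*u) = -2*D - 2*D*u)
o(y) = y (o(y) = y + y*(-2*y*(1 - 1)) = y + y*(-2*y*0) = y + y*0 = y + 0 = y)
d = 21640 (d = -4*(-7239 - 1*(-1829)) = -4*(-7239 + 1829) = -4*(-5410) = 21640)
g(A, E) = A/13 (g(A, E) = A*(1/13) = A/13)
-33946/(d - g(-176, o(15))) = -33946/(21640 - (-176)/13) = -33946/(21640 - 1*(-176/13)) = -33946/(21640 + 176/13) = -33946/281496/13 = -33946*13/281496 = -220649/140748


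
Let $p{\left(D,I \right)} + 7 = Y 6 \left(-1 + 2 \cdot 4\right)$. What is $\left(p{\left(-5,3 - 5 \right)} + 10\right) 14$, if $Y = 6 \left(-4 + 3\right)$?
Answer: $-3486$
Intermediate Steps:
$Y = -6$ ($Y = 6 \left(-1\right) = -6$)
$p{\left(D,I \right)} = -259$ ($p{\left(D,I \right)} = -7 + \left(-6\right) 6 \left(-1 + 2 \cdot 4\right) = -7 - 36 \left(-1 + 8\right) = -7 - 252 = -259$)
$\left(p{\left(-5,3 - 5 \right)} + 10\right) 14 = \left(-259 + 10\right) 14 = \left(-249\right) 14 = -3486$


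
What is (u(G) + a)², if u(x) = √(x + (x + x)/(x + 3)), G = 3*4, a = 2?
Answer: 88/5 + 8*√85/5 ≈ 32.351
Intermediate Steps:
G = 12
u(x) = √(x + 2*x/(3 + x)) (u(x) = √(x + (2*x)/(3 + x)) = √(x + 2*x/(3 + x)))
(u(G) + a)² = (√(12*(5 + 12)/(3 + 12)) + 2)² = (√(12*17/15) + 2)² = (√(12*(1/15)*17) + 2)² = (√(68/5) + 2)² = (2*√85/5 + 2)² = (2 + 2*√85/5)²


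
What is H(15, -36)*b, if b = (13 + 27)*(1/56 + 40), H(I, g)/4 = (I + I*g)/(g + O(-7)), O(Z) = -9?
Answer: 74700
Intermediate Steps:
H(I, g) = 4*(I + I*g)/(-9 + g) (H(I, g) = 4*((I + I*g)/(g - 9)) = 4*((I + I*g)/(-9 + g)) = 4*(I + I*g)/(-9 + g))
b = 11205/7 (b = 40*(1/56 + 40) = 40*(2241/56) = 11205/7 ≈ 1600.7)
H(15, -36)*b = (4*15*(1 - 36)/(-9 - 36))*(11205/7) = (4*15*(-35)/(-45))*(11205/7) = (4*15*(-1/45)*(-35))*(11205/7) = (140/3)*(11205/7) = 74700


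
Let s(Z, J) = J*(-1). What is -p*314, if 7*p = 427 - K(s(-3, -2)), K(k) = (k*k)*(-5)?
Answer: -140358/7 ≈ -20051.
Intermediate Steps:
s(Z, J) = -J
K(k) = -5*k**2 (K(k) = k**2*(-5) = -5*k**2)
p = 447/7 (p = (427 - (-5)*(-1*(-2))**2)/7 = (427 - (-5)*2**2)/7 = (427 - (-5)*4)/7 = (427 - 1*(-20))/7 = (427 + 20)/7 = (1/7)*447 = 447/7 ≈ 63.857)
-p*314 = -1*447/7*314 = -447/7*314 = -140358/7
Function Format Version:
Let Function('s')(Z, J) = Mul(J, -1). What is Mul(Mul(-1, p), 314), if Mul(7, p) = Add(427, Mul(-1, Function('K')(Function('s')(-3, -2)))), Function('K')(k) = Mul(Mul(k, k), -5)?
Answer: Rational(-140358, 7) ≈ -20051.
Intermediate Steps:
Function('s')(Z, J) = Mul(-1, J)
Function('K')(k) = Mul(-5, Pow(k, 2)) (Function('K')(k) = Mul(Pow(k, 2), -5) = Mul(-5, Pow(k, 2)))
p = Rational(447, 7) (p = Mul(Rational(1, 7), Add(427, Mul(-1, Mul(-5, Pow(Mul(-1, -2), 2))))) = Mul(Rational(1, 7), Add(427, Mul(-1, Mul(-5, Pow(2, 2))))) = Mul(Rational(1, 7), Add(427, Mul(-1, Mul(-5, 4)))) = Mul(Rational(1, 7), Add(427, Mul(-1, -20))) = Mul(Rational(1, 7), Add(427, 20)) = Mul(Rational(1, 7), 447) = Rational(447, 7) ≈ 63.857)
Mul(Mul(-1, p), 314) = Mul(Mul(-1, Rational(447, 7)), 314) = Mul(Rational(-447, 7), 314) = Rational(-140358, 7)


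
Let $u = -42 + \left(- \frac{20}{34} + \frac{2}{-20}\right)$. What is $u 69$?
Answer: $- \frac{500733}{170} \approx -2945.5$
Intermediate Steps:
$u = - \frac{7257}{170}$ ($u = -42 + \left(\left(-20\right) \frac{1}{34} + 2 \left(- \frac{1}{20}\right)\right) = -42 - \frac{117}{170} = - \frac{7257}{170} \approx -42.688$)
$u 69 = \left(- \frac{7257}{170}\right) 69 = - \frac{500733}{170}$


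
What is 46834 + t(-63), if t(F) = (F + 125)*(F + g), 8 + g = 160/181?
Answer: 7690112/181 ≈ 42487.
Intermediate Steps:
g = -1288/181 (g = -8 + 160/181 = -1288/181 ≈ -7.1160)
t(F) = (125 + F)*(-1288/181 + F) (t(F) = (F + 125)*(F - 1288/181) = (125 + F)*(-1288/181 + F))
46834 + t(-63) = 46834 + (-161000/181 + (-63)² + (21337/181)*(-63)) = 46834 + (-161000/181 + 3969 - 1344231/181) = 46834 - 786842/181 = 7690112/181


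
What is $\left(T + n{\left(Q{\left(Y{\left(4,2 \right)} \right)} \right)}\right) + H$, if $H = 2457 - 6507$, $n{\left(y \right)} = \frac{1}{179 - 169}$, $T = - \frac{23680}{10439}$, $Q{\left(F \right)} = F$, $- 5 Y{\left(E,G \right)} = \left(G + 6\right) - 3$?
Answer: $- \frac{423005861}{104390} \approx -4052.2$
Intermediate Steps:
$Y{\left(E,G \right)} = - \frac{3}{5} - \frac{G}{5}$ ($Y{\left(E,G \right)} = - \frac{\left(G + 6\right) - 3}{5} = - \frac{\left(6 + G\right) - 3}{5} = - \frac{3 + G}{5} = - \frac{3}{5} - \frac{G}{5}$)
$T = - \frac{23680}{10439}$ ($T = \left(-23680\right) \frac{1}{10439} = - \frac{23680}{10439} \approx -2.2684$)
$n{\left(y \right)} = \frac{1}{10}$
$H = -4050$ ($H = 2457 - 6507 = -4050$)
$\left(T + n{\left(Q{\left(Y{\left(4,2 \right)} \right)} \right)}\right) + H = \left(- \frac{23680}{10439} + \frac{1}{10}\right) - 4050 = - \frac{226361}{104390} - 4050 = - \frac{423005861}{104390}$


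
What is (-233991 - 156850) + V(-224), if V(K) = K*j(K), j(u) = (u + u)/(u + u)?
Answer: -391065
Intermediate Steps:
j(u) = 1 (j(u) = (2*u)/((2*u)) = (2*u)*(1/(2*u)) = 1)
V(K) = K (V(K) = K*1 = K)
(-233991 - 156850) + V(-224) = (-233991 - 156850) - 224 = -390841 - 224 = -391065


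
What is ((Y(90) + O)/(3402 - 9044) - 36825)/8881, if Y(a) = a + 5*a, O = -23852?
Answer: -3350699/808171 ≈ -4.1460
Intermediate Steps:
Y(a) = 6*a
((Y(90) + O)/(3402 - 9044) - 36825)/8881 = ((6*90 - 23852)/(3402 - 9044) - 36825)/8881 = ((540 - 23852)/(-5642) - 36825)*(1/8881) = (-23312*(-1/5642) - 36825)*(1/8881) = (376/91 - 36825)*(1/8881) = -3350699/91*1/8881 = -3350699/808171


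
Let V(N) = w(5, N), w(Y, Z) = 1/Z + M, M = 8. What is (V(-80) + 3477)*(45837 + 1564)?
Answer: 13215351399/80 ≈ 1.6519e+8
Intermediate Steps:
w(Y, Z) = 8 + 1/Z (w(Y, Z) = 1/Z + 8 = 8 + 1/Z)
V(N) = 8 + 1/N
(V(-80) + 3477)*(45837 + 1564) = ((8 + 1/(-80)) + 3477)*(45837 + 1564) = ((8 - 1/80) + 3477)*47401 = (639/80 + 3477)*47401 = (278799/80)*47401 = 13215351399/80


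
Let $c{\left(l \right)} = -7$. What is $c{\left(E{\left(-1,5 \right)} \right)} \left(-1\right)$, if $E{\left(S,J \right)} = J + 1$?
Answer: $7$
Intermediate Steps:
$E{\left(S,J \right)} = 1 + J$
$c{\left(E{\left(-1,5 \right)} \right)} \left(-1\right) = \left(-7\right) \left(-1\right) = 7$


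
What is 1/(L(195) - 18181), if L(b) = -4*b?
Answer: -1/18961 ≈ -5.2740e-5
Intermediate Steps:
1/(L(195) - 18181) = 1/(-4*195 - 18181) = 1/(-780 - 18181) = 1/(-18961) = -1/18961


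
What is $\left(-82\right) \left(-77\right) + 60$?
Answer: $6374$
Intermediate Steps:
$\left(-82\right) \left(-77\right) + 60 = 6314 + 60 = 6374$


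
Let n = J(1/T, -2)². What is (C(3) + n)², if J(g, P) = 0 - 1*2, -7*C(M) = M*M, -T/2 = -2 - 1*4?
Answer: 361/49 ≈ 7.3673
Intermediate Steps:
T = 12 (T = -2*(-2 - 1*4) = -2*(-2 - 4) = -2*(-6) = 12)
C(M) = -M²/7 (C(M) = -M*M/7 = -M²/7)
J(g, P) = -2 (J(g, P) = 0 - 2 = -2)
n = 4 (n = (-2)² = 4)
(C(3) + n)² = (-⅐*3² + 4)² = (-⅐*9 + 4)² = (-9/7 + 4)² = (19/7)² = 361/49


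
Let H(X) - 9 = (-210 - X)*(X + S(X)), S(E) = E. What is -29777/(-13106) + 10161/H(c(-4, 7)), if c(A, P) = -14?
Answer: 296854235/72043682 ≈ 4.1205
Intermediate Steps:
H(X) = 9 + 2*X*(-210 - X) (H(X) = 9 + (-210 - X)*(X + X) = 9 + (-210 - X)*(2*X) = 9 + 2*X*(-210 - X))
-29777/(-13106) + 10161/H(c(-4, 7)) = -29777/(-13106) + 10161/(9 - 420*(-14) - 2*(-14)²) = -29777*(-1/13106) + 10161/(9 + 5880 - 2*196) = 29777/13106 + 10161/(9 + 5880 - 392) = 29777/13106 + 10161/5497 = 296854235/72043682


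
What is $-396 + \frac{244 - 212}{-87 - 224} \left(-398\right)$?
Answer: $- \frac{110420}{311} \approx -355.05$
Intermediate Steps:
$-396 + \frac{244 - 212}{-87 - 224} \left(-398\right) = -396 + \frac{32}{-311} \left(-398\right) = -396 + 32 \left(- \frac{1}{311}\right) \left(-398\right) = -396 - - \frac{12736}{311} = -396 + \frac{12736}{311} = - \frac{110420}{311}$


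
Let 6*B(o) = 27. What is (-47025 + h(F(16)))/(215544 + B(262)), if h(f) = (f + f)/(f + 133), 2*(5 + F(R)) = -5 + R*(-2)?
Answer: -20597138/94410243 ≈ -0.21817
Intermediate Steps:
F(R) = -15/2 - R (F(R) = -5 + (-5 + R*(-2))/2 = -5 + (-5 - 2*R)/2 = -5 + (-5/2 - R) = -15/2 - R)
B(o) = 9/2 (B(o) = (⅙)*27 = 9/2)
h(f) = 2*f/(133 + f) (h(f) = (2*f)/(133 + f) = 2*f/(133 + f))
(-47025 + h(F(16)))/(215544 + B(262)) = (-47025 + 2*(-15/2 - 1*16)/(133 + (-15/2 - 1*16)))/(215544 + 9/2) = (-47025 + 2*(-15/2 - 16)/(133 + (-15/2 - 16)))/(431097/2) = (-47025 + 2*(-47/2)/(133 - 47/2))*(2/431097) = (-47025 + 2*(-47/2)/(219/2))*(2/431097) = (-47025 + 2*(-47/2)*(2/219))*(2/431097) = (-47025 - 94/219)*(2/431097) = -10298569/219*2/431097 = -20597138/94410243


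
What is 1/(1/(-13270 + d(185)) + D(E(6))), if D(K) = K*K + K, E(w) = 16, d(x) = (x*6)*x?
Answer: 192080/52245761 ≈ 0.0036765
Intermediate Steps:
d(x) = 6*x**2 (d(x) = (6*x)*x = 6*x**2)
D(K) = K + K**2 (D(K) = K**2 + K = K + K**2)
1/(1/(-13270 + d(185)) + D(E(6))) = 1/(1/(-13270 + 6*185**2) + 16*(1 + 16)) = 1/(1/(-13270 + 6*34225) + 16*17) = 1/(1/(-13270 + 205350) + 272) = 1/(1/192080 + 272) = 1/(52245761/192080) = 192080/52245761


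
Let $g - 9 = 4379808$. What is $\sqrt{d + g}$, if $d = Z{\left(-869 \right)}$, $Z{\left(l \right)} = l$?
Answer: $2 \sqrt{1094737} \approx 2092.6$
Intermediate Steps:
$g = 4379817$ ($g = 9 + 4379808 = 4379817$)
$d = -869$
$\sqrt{d + g} = \sqrt{-869 + 4379817} = \sqrt{4378948} = 2 \sqrt{1094737}$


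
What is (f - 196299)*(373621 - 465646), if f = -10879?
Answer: 19065555450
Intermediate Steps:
(f - 196299)*(373621 - 465646) = (-10879 - 196299)*(373621 - 465646) = -207178*(-92025) = 19065555450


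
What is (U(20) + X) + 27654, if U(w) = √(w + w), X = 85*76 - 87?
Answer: 34027 + 2*√10 ≈ 34033.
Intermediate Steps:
X = 6373 (X = 6460 - 87 = 6373)
U(w) = √2*√w (U(w) = √(2*w) = √2*√w)
(U(20) + X) + 27654 = (√2*√20 + 6373) + 27654 = (√2*(2*√5) + 6373) + 27654 = (2*√10 + 6373) + 27654 = (6373 + 2*√10) + 27654 = 34027 + 2*√10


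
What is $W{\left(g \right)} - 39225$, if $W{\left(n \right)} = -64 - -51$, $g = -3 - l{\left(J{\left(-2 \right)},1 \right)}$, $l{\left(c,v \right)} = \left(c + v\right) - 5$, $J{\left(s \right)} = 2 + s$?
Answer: $-39238$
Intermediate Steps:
$l{\left(c,v \right)} = -5 + c + v$
$g = 1$ ($g = -3 - \left(-5 + \left(2 - 2\right) + 1\right) = -3 - \left(-5 + 0 + 1\right) = -3 - -4 = -3 + 4 = 1$)
$W{\left(n \right)} = -13$ ($W{\left(n \right)} = -64 + 51 = -13$)
$W{\left(g \right)} - 39225 = -13 - 39225 = -39238$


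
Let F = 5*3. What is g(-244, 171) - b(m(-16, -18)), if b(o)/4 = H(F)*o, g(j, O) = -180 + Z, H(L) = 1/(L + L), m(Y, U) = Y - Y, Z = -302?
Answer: -482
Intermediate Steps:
m(Y, U) = 0
F = 15
H(L) = 1/(2*L)
g(j, O) = -482 (g(j, O) = -180 - 302 = -482)
b(o) = 2*o/15 (b(o) = 4*(((½)/15)*o) = 4*(((½)*(1/15))*o) = 4*(o/30) = 2*o/15)
g(-244, 171) - b(m(-16, -18)) = -482 - 2*0/15 = -482 - 1*0 = -482 + 0 = -482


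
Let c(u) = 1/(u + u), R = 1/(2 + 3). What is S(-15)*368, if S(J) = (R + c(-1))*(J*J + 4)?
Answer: -126408/5 ≈ -25282.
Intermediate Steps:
R = 1/5 ≈ 0.20000
c(u) = 1/(2*u)
S(J) = -6/5 - 3*J**2/10 (S(J) = (1/5 + (1/2)/(-1))*(J*J + 4) = (1/5 + (1/2)*(-1))*(J**2 + 4) = (1/5 - 1/2)*(4 + J**2) = -3*(4 + J**2)/10 = -6/5 - 3*J**2/10)
S(-15)*368 = (-6/5 - 3/10*(-15)**2)*368 = (-6/5 - 3/10*225)*368 = (-6/5 - 135/2)*368 = -687/10*368 = -126408/5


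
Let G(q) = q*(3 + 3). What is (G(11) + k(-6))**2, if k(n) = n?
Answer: 3600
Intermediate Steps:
G(q) = 6*q (G(q) = q*6 = 6*q)
(G(11) + k(-6))**2 = (6*11 - 6)**2 = (66 - 6)**2 = 60**2 = 3600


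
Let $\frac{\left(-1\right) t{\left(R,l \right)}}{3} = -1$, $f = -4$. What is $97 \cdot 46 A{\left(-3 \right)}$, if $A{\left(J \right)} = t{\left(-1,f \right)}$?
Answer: $13386$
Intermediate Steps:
$t{\left(R,l \right)} = 3$ ($t{\left(R,l \right)} = \left(-3\right) \left(-1\right) = 3$)
$A{\left(J \right)} = 3$
$97 \cdot 46 A{\left(-3 \right)} = 97 \cdot 46 \cdot 3 = 4462 \cdot 3 = 13386$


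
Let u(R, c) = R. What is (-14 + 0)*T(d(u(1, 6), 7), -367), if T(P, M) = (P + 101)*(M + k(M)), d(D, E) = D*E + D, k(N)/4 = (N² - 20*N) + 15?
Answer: -866476534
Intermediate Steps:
k(N) = 60 - 80*N + 4*N² (k(N) = 4*((N² - 20*N) + 15) = 4*(15 + N² - 20*N) = 60 - 80*N + 4*N²)
d(D, E) = D + D*E
T(P, M) = (101 + P)*(60 - 79*M + 4*M²) (T(P, M) = (P + 101)*(M + (60 - 80*M + 4*M²)) = (101 + P)*(60 - 79*M + 4*M²))
(-14 + 0)*T(d(u(1, 6), 7), -367) = (-14 + 0)*(6060 - 7979*(-367) + 404*(-367)² - 367*(1 + 7) + 4*(1*(1 + 7))*(15 + (-367)² - 20*(-367))) = -14*(6060 + 2928293 + 404*134689 - 367*8 + 4*(1*8)*(15 + 134689 + 7340)) = -14*(6060 + 2928293 + 54414356 - 367*8 + 4*8*142044) = -14*(6060 + 2928293 + 54414356 - 2936 + 4545408) = -14*61891181 = -866476534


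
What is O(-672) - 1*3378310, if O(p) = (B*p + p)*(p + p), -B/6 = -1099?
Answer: 5953014650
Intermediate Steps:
B = 6594 (B = -6*(-1099) = 6594)
O(p) = 13190*p² (O(p) = (6594*p + p)*(p + p) = (6595*p)*(2*p) = 13190*p²)
O(-672) - 1*3378310 = 13190*(-672)² - 1*3378310 = 13190*451584 - 3378310 = 5956392960 - 3378310 = 5953014650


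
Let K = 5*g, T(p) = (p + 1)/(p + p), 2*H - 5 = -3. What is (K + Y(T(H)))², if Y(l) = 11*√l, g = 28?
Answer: 22801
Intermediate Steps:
H = 1 (H = 5/2 + (½)*(-3) = 5/2 - 3/2 = 1)
T(p) = (1 + p)/(2*p) (T(p) = (1 + p)/((2*p)) = (1 + p)*(1/(2*p)) = (1 + p)/(2*p))
K = 140 (K = 5*28 = 140)
(K + Y(T(H)))² = (140 + 11*√((½)*(1 + 1)/1))² = (140 + 11*√((½)*1*2))² = (140 + 11*√1)² = (140 + 11*1)² = (140 + 11)² = 151² = 22801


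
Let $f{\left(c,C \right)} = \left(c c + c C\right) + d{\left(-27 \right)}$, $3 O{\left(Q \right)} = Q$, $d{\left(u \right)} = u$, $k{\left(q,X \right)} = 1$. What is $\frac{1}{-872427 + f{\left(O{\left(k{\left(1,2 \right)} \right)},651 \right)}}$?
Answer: $- \frac{9}{7850132} \approx -1.1465 \cdot 10^{-6}$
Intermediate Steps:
$O{\left(Q \right)} = \frac{Q}{3}$
$f{\left(c,C \right)} = -27 + c^{2} + C c$ ($f{\left(c,C \right)} = \left(c c + c C\right) - 27 = \left(c^{2} + C c\right) - 27 = -27 + c^{2} + C c$)
$\frac{1}{-872427 + f{\left(O{\left(k{\left(1,2 \right)} \right)},651 \right)}} = \frac{1}{-872427 + \left(-27 + \left(\frac{1}{3} \cdot 1\right)^{2} + 651 \cdot \frac{1}{3} \cdot 1\right)} = \frac{1}{-872427 + \left(-27 + \left(\frac{1}{3}\right)^{2} + 651 \cdot \frac{1}{3}\right)} = \frac{1}{-872427 + \left(-27 + \frac{1}{9} + 217\right)} = \frac{1}{-872427 + \frac{1711}{9}} = \frac{1}{- \frac{7850132}{9}} = - \frac{9}{7850132}$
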